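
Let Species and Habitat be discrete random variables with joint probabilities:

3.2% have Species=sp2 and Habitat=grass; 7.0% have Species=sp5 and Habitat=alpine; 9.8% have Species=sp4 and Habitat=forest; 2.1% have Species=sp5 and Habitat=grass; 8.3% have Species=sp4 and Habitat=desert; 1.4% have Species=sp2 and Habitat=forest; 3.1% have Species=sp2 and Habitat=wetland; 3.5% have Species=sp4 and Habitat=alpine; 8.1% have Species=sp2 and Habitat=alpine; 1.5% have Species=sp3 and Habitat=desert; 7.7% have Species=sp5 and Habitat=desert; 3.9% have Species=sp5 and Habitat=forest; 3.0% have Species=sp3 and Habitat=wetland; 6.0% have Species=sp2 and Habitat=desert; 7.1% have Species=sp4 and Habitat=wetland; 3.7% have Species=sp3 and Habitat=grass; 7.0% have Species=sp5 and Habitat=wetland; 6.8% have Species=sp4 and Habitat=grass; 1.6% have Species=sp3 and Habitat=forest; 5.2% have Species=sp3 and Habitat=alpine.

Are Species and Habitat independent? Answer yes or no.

no

P(Species=sp4) = 0.355 and P(Habitat=alpine) = 0.238, so their product is 0.08449, but P(Species=sp4, Habitat=alpine) = 0.035. Since these differ, Species and Habitat are not independent.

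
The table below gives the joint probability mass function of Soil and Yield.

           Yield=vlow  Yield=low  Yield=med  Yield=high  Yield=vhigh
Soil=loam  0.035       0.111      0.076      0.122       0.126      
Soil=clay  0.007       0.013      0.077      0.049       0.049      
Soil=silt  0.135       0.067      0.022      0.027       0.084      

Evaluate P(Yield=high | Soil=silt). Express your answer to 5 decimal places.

P(Soil=silt) = 0.135 + 0.067 + 0.022 + 0.027 + 0.084 = 0.335.
P(Yield=high | Soil=silt) = 0.027/0.335 = 0.08060.

0.08060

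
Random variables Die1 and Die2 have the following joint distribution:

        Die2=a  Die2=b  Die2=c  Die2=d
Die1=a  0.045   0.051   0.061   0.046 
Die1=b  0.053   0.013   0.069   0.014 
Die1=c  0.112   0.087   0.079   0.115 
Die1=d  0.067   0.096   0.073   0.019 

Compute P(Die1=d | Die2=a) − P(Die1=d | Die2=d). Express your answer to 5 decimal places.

0.14394

P(Die2=a) = 0.045 + 0.053 + 0.112 + 0.067 = 0.277; P(Die1=d | Die2=a) = 0.067/0.277 = 0.241877.
P(Die2=d) = 0.046 + 0.014 + 0.115 + 0.019 = 0.194; P(Die1=d | Die2=d) = 0.019/0.194 = 0.097938.
Difference = 0.14394.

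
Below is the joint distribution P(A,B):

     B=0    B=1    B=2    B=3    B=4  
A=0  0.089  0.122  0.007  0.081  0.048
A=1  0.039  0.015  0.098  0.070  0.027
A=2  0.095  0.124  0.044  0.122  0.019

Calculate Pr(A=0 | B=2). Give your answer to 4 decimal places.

0.0470

P(B=2) = 0.007 + 0.098 + 0.044 = 0.149.
P(A=0 | B=2) = 0.007/0.149 = 0.0470.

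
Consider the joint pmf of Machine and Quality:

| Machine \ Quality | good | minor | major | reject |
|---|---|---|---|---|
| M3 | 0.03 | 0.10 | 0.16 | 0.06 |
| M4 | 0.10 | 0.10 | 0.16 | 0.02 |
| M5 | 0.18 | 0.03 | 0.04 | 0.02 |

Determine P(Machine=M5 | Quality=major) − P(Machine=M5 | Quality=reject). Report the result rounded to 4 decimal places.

P(Quality=major) = 0.16 + 0.16 + 0.04 = 0.36; P(Machine=M5 | Quality=major) = 0.04/0.36 = 0.11111.
P(Quality=reject) = 0.06 + 0.02 + 0.02 = 0.10; P(Machine=M5 | Quality=reject) = 0.02/0.10 = 0.20000.
Difference = -0.0889.

-0.0889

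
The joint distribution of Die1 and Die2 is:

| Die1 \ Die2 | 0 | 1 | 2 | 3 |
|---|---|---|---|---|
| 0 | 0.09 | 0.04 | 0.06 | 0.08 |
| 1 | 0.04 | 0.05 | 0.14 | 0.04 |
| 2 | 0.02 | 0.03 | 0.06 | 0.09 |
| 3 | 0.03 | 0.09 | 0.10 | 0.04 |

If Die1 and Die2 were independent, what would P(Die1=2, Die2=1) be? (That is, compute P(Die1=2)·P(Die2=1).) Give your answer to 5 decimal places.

0.04200

P(Die1=2) = 0.02 + 0.03 + 0.06 + 0.09 = 0.20.
P(Die2=1) = 0.04 + 0.05 + 0.03 + 0.09 = 0.21.
Product: 0.20 × 0.21 = 0.04200.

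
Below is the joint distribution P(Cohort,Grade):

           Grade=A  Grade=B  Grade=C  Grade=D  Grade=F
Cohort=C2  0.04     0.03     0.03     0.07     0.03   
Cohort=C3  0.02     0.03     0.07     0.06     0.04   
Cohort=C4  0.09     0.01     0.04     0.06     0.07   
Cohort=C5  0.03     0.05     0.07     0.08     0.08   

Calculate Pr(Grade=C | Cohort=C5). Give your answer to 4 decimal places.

P(Cohort=C5) = 0.03 + 0.05 + 0.07 + 0.08 + 0.08 = 0.31.
P(Grade=C | Cohort=C5) = 0.07/0.31 = 0.2258.

0.2258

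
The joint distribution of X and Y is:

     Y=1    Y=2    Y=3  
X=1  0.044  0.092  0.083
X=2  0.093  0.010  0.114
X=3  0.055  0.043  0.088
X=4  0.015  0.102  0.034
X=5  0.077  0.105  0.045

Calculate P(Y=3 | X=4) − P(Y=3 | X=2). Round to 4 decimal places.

P(X=4) = 0.015 + 0.102 + 0.034 = 0.151; P(Y=3 | X=4) = 0.034/0.151 = 0.22517.
P(X=2) = 0.093 + 0.010 + 0.114 = 0.217; P(Y=3 | X=2) = 0.114/0.217 = 0.52535.
Difference = -0.3002.

-0.3002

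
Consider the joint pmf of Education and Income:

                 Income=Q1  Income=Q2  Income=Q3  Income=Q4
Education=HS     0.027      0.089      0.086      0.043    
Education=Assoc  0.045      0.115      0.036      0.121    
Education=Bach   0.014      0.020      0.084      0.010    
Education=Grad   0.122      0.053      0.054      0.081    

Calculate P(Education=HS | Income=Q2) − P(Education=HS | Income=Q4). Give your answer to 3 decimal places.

0.153

P(Income=Q2) = 0.089 + 0.115 + 0.020 + 0.053 = 0.277; P(Education=HS | Income=Q2) = 0.089/0.277 = 0.3213.
P(Income=Q4) = 0.043 + 0.121 + 0.010 + 0.081 = 0.255; P(Education=HS | Income=Q4) = 0.043/0.255 = 0.1686.
Difference = 0.153.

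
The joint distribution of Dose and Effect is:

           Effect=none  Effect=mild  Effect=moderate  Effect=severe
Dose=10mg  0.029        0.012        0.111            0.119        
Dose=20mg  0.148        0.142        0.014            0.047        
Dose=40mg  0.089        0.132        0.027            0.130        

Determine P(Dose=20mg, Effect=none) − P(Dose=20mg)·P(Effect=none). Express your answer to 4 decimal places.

0.0546

P(Dose=20mg) = 0.148 + 0.142 + 0.014 + 0.047 = 0.351.
P(Effect=none) = 0.029 + 0.148 + 0.089 = 0.266.
P(Dose=20mg, Effect=none) − P(Dose=20mg)P(Effect=none) = 0.148 − 0.351×0.266 = 0.0546.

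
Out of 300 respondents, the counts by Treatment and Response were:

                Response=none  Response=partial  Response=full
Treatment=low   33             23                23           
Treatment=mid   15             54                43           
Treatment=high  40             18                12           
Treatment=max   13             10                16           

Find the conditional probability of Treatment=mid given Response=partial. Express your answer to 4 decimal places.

0.5143

Total with Response=partial: 23 + 54 + 18 + 10 = 105.
P(Treatment=mid | Response=partial) = 54/105 = 0.5143.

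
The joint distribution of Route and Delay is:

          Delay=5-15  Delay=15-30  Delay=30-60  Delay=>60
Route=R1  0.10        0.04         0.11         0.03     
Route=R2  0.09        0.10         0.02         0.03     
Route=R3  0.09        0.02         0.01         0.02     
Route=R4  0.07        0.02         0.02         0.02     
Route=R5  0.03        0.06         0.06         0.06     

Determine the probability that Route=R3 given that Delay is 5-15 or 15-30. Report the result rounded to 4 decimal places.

0.1774

P(Delay=5-15) = 0.10 + 0.09 + 0.09 + 0.07 + 0.03 = 0.38.
P(Delay=15-30) = 0.04 + 0.10 + 0.02 + 0.02 + 0.06 = 0.24.
P(Delay ∈ {5-15, 15-30}) = 0.38 + 0.24 = 0.62; P(Route=R3, Delay ∈ {5-15, 15-30}) = 0.09 + 0.02 = 0.11.
P(Route=R3 | Delay ∈ {5-15, 15-30}) = 0.11/0.62 = 0.1774.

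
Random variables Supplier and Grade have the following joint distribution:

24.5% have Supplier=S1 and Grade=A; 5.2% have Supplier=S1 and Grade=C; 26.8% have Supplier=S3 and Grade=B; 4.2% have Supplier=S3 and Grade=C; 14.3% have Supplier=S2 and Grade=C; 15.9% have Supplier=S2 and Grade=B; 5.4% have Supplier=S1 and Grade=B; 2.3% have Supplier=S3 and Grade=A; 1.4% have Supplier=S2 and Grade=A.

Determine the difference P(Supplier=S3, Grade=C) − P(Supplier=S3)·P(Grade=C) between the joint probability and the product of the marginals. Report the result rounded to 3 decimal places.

P(Supplier=S3) = 0.023 + 0.268 + 0.042 = 0.333.
P(Grade=C) = 0.052 + 0.143 + 0.042 = 0.237.
P(Supplier=S3, Grade=C) − P(Supplier=S3)P(Grade=C) = 0.042 − 0.333×0.237 = -0.037.

-0.037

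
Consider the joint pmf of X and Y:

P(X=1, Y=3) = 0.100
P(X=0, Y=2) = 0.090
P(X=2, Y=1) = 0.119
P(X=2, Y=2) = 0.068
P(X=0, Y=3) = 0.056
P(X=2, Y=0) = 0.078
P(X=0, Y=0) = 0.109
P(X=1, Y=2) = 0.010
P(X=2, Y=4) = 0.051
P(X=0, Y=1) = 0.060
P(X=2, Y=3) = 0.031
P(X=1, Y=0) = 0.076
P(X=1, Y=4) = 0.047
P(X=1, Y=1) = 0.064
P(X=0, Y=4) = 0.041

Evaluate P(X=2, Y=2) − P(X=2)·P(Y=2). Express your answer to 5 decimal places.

0.00970

P(X=2) = 0.078 + 0.119 + 0.068 + 0.031 + 0.051 = 0.347.
P(Y=2) = 0.090 + 0.010 + 0.068 = 0.168.
P(X=2, Y=2) − P(X=2)P(Y=2) = 0.068 − 0.347×0.168 = 0.00970.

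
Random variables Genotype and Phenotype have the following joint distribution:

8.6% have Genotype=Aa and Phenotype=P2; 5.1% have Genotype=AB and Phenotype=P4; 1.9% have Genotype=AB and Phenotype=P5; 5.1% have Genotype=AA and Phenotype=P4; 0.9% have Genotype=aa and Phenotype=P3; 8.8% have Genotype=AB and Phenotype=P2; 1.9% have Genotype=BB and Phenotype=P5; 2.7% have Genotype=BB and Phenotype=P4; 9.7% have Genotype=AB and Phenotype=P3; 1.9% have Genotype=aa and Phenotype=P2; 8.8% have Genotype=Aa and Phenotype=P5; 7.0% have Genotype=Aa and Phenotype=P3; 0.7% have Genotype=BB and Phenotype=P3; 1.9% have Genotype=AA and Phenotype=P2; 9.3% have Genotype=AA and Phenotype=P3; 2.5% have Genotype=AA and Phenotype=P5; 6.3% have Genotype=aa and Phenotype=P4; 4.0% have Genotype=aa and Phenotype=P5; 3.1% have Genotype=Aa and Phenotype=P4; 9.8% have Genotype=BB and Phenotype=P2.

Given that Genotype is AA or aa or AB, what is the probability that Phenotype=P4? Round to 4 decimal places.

P(Genotype=AA) = 0.019 + 0.093 + 0.051 + 0.025 = 0.188.
P(Genotype=aa) = 0.019 + 0.009 + 0.063 + 0.040 = 0.131.
P(Genotype=AB) = 0.088 + 0.097 + 0.051 + 0.019 = 0.255.
P(Genotype ∈ {AA, aa, AB}) = 0.188 + 0.131 + 0.255 = 0.574; P(Phenotype=P4, Genotype ∈ {AA, aa, AB}) = 0.051 + 0.063 + 0.051 = 0.165.
P(Phenotype=P4 | Genotype ∈ {AA, aa, AB}) = 0.165/0.574 = 0.2875.

0.2875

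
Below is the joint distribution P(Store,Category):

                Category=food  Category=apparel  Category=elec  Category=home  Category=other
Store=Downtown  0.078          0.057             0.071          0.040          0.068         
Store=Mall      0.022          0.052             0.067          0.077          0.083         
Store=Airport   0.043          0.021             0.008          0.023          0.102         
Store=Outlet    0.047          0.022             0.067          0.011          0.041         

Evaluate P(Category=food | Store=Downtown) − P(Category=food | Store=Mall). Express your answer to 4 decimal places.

P(Store=Downtown) = 0.078 + 0.057 + 0.071 + 0.040 + 0.068 = 0.314; P(Category=food | Store=Downtown) = 0.078/0.314 = 0.24841.
P(Store=Mall) = 0.022 + 0.052 + 0.067 + 0.077 + 0.083 = 0.301; P(Category=food | Store=Mall) = 0.022/0.301 = 0.07309.
Difference = 0.1753.

0.1753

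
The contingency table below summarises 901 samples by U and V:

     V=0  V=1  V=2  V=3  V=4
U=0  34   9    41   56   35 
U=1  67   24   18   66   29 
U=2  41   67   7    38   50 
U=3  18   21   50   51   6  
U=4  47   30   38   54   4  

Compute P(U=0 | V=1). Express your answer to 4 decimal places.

0.0596

Total with V=1: 9 + 24 + 67 + 21 + 30 = 151.
P(U=0 | V=1) = 9/151 = 0.0596.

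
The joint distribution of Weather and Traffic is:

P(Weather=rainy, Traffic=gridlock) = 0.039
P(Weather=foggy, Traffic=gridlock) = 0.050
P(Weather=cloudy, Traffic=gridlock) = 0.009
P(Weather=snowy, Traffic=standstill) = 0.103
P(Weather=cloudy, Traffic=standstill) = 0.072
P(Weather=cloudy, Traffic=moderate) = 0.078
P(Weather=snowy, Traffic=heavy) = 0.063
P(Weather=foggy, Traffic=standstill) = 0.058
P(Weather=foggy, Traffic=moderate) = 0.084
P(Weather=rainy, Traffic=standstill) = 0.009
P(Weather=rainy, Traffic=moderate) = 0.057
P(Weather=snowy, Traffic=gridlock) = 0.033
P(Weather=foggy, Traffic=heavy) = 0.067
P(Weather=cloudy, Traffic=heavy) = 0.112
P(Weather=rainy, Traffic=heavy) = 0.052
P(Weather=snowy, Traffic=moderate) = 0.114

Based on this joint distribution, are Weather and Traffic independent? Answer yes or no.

no

P(Weather=cloudy) = 0.271 and P(Traffic=heavy) = 0.294, so their product is 0.07967, but P(Weather=cloudy, Traffic=heavy) = 0.112. Since these differ, Weather and Traffic are not independent.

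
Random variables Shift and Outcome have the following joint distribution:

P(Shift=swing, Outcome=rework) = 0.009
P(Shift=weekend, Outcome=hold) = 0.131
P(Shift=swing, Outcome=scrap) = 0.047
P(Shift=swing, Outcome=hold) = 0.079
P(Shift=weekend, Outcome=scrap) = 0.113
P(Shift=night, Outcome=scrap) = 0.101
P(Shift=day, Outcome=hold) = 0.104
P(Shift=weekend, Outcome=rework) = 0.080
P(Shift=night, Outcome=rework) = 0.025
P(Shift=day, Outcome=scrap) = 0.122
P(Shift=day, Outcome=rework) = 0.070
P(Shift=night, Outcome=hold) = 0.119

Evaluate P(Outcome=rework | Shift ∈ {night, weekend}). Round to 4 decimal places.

0.1845

P(Shift=night) = 0.025 + 0.101 + 0.119 = 0.245.
P(Shift=weekend) = 0.080 + 0.113 + 0.131 = 0.324.
P(Shift ∈ {night, weekend}) = 0.245 + 0.324 = 0.569; P(Outcome=rework, Shift ∈ {night, weekend}) = 0.025 + 0.080 = 0.105.
P(Outcome=rework | Shift ∈ {night, weekend}) = 0.105/0.569 = 0.1845.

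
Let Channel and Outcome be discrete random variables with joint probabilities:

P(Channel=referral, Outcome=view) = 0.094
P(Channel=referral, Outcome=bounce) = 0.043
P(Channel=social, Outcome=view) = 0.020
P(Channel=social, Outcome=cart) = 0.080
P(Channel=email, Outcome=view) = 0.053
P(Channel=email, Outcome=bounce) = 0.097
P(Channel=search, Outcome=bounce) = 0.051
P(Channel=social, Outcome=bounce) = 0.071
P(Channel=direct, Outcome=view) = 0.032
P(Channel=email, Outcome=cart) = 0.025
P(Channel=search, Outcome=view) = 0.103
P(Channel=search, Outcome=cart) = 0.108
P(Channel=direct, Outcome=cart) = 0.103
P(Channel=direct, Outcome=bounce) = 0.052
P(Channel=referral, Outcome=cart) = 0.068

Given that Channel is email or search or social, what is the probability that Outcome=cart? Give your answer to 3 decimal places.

P(Channel=email) = 0.097 + 0.053 + 0.025 = 0.175.
P(Channel=search) = 0.051 + 0.103 + 0.108 = 0.262.
P(Channel=social) = 0.071 + 0.020 + 0.080 = 0.171.
P(Channel ∈ {email, search, social}) = 0.175 + 0.262 + 0.171 = 0.608; P(Outcome=cart, Channel ∈ {email, search, social}) = 0.025 + 0.108 + 0.080 = 0.213.
P(Outcome=cart | Channel ∈ {email, search, social}) = 0.213/0.608 = 0.350.

0.350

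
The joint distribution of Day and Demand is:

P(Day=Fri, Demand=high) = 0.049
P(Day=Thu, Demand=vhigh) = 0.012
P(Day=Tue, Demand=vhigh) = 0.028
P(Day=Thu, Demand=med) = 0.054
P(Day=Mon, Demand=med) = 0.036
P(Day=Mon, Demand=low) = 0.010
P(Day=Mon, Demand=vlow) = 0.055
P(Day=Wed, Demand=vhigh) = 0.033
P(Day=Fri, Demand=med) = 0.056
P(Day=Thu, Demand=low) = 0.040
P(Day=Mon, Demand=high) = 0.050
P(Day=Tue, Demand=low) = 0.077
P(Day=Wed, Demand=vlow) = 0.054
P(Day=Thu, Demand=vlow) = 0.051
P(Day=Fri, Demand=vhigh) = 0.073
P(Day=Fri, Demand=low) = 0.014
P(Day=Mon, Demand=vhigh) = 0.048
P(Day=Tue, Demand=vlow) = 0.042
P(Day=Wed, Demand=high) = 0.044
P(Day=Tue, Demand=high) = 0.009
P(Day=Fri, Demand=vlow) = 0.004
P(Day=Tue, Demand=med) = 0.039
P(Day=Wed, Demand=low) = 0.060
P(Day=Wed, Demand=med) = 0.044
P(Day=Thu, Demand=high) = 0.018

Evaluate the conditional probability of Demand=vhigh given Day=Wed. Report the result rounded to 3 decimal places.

P(Day=Wed) = 0.054 + 0.060 + 0.044 + 0.044 + 0.033 = 0.235.
P(Demand=vhigh | Day=Wed) = 0.033/0.235 = 0.140.

0.140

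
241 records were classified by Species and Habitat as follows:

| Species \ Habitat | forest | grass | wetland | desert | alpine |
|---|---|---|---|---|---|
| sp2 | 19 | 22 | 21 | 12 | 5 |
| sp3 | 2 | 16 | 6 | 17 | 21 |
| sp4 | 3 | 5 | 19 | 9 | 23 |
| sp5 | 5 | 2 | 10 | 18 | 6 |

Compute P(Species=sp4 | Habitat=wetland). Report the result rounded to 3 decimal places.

0.339

Total with Habitat=wetland: 21 + 6 + 19 + 10 = 56.
P(Species=sp4 | Habitat=wetland) = 19/56 = 0.339.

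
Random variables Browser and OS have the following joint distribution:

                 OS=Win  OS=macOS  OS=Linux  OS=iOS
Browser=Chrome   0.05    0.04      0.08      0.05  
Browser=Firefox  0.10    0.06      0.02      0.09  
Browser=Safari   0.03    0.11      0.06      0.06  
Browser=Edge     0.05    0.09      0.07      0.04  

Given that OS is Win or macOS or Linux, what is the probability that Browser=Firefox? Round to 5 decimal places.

P(OS=Win) = 0.05 + 0.10 + 0.03 + 0.05 = 0.23.
P(OS=macOS) = 0.04 + 0.06 + 0.11 + 0.09 = 0.30.
P(OS=Linux) = 0.08 + 0.02 + 0.06 + 0.07 = 0.23.
P(OS ∈ {Win, macOS, Linux}) = 0.23 + 0.30 + 0.23 = 0.76; P(Browser=Firefox, OS ∈ {Win, macOS, Linux}) = 0.10 + 0.06 + 0.02 = 0.18.
P(Browser=Firefox | OS ∈ {Win, macOS, Linux}) = 0.18/0.76 = 0.23684.

0.23684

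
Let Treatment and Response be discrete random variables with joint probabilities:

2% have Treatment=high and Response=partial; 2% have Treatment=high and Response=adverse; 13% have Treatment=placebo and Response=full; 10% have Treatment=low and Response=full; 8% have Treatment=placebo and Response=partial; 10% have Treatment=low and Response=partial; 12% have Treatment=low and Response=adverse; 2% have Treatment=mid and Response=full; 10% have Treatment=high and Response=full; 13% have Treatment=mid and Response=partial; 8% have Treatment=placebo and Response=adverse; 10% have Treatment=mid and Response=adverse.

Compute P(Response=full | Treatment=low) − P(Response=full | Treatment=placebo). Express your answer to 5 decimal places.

P(Treatment=low) = 0.10 + 0.10 + 0.12 = 0.32; P(Response=full | Treatment=low) = 0.10/0.32 = 0.312500.
P(Treatment=placebo) = 0.08 + 0.13 + 0.08 = 0.29; P(Response=full | Treatment=placebo) = 0.13/0.29 = 0.448276.
Difference = -0.13578.

-0.13578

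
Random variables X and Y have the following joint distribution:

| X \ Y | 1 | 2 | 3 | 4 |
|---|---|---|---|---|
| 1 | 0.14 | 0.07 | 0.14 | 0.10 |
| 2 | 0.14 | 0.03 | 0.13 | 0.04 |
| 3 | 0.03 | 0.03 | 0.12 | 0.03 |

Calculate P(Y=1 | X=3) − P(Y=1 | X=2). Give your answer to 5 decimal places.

-0.26891

P(X=3) = 0.03 + 0.03 + 0.12 + 0.03 = 0.21; P(Y=1 | X=3) = 0.03/0.21 = 0.142857.
P(X=2) = 0.14 + 0.03 + 0.13 + 0.04 = 0.34; P(Y=1 | X=2) = 0.14/0.34 = 0.411765.
Difference = -0.26891.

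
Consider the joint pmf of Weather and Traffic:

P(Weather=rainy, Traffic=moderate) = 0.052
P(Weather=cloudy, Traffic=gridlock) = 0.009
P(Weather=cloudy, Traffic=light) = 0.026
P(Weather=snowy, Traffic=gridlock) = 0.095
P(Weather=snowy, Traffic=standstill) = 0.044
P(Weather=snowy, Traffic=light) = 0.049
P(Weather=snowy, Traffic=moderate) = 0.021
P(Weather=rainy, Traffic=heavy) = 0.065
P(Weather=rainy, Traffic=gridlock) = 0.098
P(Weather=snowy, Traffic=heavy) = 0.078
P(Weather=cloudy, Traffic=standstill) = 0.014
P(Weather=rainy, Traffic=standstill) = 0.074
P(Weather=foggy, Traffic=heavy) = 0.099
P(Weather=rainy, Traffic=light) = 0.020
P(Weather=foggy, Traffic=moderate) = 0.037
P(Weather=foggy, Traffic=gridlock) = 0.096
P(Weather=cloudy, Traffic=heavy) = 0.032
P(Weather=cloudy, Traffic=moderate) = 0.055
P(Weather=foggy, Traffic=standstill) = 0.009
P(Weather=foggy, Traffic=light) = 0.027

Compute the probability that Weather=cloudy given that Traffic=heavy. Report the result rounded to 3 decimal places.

P(Traffic=heavy) = 0.032 + 0.065 + 0.078 + 0.099 = 0.274.
P(Weather=cloudy | Traffic=heavy) = 0.032/0.274 = 0.117.

0.117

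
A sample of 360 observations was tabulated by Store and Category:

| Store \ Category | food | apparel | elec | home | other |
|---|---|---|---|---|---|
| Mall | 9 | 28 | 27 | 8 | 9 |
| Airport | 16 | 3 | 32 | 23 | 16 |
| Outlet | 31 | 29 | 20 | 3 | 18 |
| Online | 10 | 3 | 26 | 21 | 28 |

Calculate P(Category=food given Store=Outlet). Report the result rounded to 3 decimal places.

0.307

Total with Store=Outlet: 31 + 29 + 20 + 3 + 18 = 101.
P(Category=food | Store=Outlet) = 31/101 = 0.307.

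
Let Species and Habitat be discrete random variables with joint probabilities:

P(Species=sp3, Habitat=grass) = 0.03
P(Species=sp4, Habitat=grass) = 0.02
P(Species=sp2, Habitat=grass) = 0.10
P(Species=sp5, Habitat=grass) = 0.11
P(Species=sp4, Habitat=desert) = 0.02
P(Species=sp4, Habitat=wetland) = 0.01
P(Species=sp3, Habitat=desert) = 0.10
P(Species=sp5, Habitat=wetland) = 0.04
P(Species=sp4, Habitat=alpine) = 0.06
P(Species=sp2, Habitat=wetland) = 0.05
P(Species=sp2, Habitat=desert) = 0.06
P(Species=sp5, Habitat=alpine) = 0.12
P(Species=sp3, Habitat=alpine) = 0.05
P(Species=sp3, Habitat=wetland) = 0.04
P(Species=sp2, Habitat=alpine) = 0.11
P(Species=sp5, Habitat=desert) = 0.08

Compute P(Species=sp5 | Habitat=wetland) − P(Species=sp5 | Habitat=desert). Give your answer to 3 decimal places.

-0.022

P(Habitat=wetland) = 0.05 + 0.04 + 0.01 + 0.04 = 0.14; P(Species=sp5 | Habitat=wetland) = 0.04/0.14 = 0.2857.
P(Habitat=desert) = 0.06 + 0.10 + 0.02 + 0.08 = 0.26; P(Species=sp5 | Habitat=desert) = 0.08/0.26 = 0.3077.
Difference = -0.022.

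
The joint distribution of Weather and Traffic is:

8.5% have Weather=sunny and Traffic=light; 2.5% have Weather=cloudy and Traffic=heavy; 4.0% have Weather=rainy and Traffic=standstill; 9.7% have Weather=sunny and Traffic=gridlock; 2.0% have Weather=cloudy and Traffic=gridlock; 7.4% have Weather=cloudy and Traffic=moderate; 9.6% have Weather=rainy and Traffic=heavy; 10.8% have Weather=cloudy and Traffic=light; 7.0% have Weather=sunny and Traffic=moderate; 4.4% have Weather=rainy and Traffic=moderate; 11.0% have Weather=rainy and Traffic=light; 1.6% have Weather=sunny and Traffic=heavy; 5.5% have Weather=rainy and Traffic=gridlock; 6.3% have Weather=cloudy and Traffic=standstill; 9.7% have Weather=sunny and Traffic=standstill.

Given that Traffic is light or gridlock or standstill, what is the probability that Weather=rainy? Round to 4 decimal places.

0.3037

P(Traffic=light) = 0.085 + 0.108 + 0.110 = 0.303.
P(Traffic=gridlock) = 0.097 + 0.020 + 0.055 = 0.172.
P(Traffic=standstill) = 0.097 + 0.063 + 0.040 = 0.200.
P(Traffic ∈ {light, gridlock, standstill}) = 0.303 + 0.172 + 0.200 = 0.675; P(Weather=rainy, Traffic ∈ {light, gridlock, standstill}) = 0.110 + 0.055 + 0.040 = 0.205.
P(Weather=rainy | Traffic ∈ {light, gridlock, standstill}) = 0.205/0.675 = 0.3037.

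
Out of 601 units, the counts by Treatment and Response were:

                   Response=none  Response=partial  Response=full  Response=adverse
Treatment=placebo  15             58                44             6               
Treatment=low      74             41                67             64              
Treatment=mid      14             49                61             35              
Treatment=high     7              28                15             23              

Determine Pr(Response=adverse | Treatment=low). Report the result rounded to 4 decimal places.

Total with Treatment=low: 74 + 41 + 67 + 64 = 246.
P(Response=adverse | Treatment=low) = 64/246 = 0.2602.

0.2602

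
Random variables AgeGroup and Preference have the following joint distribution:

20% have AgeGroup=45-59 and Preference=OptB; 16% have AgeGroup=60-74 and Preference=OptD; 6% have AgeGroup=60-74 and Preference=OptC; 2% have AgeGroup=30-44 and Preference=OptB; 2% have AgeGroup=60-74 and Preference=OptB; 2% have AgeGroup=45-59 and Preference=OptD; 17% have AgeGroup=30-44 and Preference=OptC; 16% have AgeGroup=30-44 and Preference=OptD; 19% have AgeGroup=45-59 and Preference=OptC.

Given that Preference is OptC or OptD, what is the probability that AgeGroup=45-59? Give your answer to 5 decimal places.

P(Preference=OptC) = 0.17 + 0.19 + 0.06 = 0.42.
P(Preference=OptD) = 0.16 + 0.02 + 0.16 = 0.34.
P(Preference ∈ {OptC, OptD}) = 0.42 + 0.34 = 0.76; P(AgeGroup=45-59, Preference ∈ {OptC, OptD}) = 0.19 + 0.02 = 0.21.
P(AgeGroup=45-59 | Preference ∈ {OptC, OptD}) = 0.21/0.76 = 0.27632.

0.27632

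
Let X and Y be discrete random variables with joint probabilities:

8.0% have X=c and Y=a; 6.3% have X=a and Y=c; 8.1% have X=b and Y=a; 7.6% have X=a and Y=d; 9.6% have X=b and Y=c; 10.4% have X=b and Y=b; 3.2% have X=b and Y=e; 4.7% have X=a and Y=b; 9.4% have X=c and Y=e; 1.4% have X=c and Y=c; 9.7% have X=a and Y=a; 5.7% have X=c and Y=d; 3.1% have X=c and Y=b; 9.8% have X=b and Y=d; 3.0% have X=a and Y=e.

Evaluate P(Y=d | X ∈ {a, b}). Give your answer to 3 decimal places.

P(X=a) = 0.097 + 0.047 + 0.063 + 0.076 + 0.030 = 0.313.
P(X=b) = 0.081 + 0.104 + 0.096 + 0.098 + 0.032 = 0.411.
P(X ∈ {a, b}) = 0.313 + 0.411 = 0.724; P(Y=d, X ∈ {a, b}) = 0.076 + 0.098 = 0.174.
P(Y=d | X ∈ {a, b}) = 0.174/0.724 = 0.240.

0.240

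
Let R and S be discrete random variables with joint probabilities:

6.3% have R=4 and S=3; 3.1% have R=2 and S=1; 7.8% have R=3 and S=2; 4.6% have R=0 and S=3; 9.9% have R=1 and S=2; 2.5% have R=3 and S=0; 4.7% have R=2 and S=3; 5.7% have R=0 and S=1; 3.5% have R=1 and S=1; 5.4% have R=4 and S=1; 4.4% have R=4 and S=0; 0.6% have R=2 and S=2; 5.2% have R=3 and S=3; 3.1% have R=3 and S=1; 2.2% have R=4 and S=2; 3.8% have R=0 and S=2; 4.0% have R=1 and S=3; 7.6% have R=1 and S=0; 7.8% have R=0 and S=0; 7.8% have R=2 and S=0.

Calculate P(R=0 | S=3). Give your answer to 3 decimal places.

P(S=3) = 0.046 + 0.040 + 0.047 + 0.052 + 0.063 = 0.248.
P(R=0 | S=3) = 0.046/0.248 = 0.185.

0.185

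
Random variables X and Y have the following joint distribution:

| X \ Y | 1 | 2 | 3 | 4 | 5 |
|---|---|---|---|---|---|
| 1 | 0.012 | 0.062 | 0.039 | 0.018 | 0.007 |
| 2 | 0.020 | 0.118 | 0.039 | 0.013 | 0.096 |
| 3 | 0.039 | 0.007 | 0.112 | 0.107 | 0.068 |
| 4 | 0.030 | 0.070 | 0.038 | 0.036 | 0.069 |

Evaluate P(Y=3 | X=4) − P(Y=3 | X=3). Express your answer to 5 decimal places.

P(X=4) = 0.030 + 0.070 + 0.038 + 0.036 + 0.069 = 0.243; P(Y=3 | X=4) = 0.038/0.243 = 0.156379.
P(X=3) = 0.039 + 0.007 + 0.112 + 0.107 + 0.068 = 0.333; P(Y=3 | X=3) = 0.112/0.333 = 0.336336.
Difference = -0.17996.

-0.17996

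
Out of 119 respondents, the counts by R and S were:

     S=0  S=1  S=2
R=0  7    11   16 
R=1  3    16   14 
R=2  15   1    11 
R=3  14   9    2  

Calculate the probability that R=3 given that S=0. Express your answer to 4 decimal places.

Total with S=0: 7 + 3 + 15 + 14 = 39.
P(R=3 | S=0) = 14/39 = 0.3590.

0.3590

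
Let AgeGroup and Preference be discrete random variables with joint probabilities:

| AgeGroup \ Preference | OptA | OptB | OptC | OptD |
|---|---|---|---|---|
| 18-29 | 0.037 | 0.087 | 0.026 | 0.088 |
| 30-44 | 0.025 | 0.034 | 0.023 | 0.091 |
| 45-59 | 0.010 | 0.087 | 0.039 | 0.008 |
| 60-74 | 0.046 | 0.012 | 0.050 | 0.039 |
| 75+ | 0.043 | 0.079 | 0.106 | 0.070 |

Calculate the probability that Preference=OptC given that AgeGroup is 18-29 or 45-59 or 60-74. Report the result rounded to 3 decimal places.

P(AgeGroup=18-29) = 0.037 + 0.087 + 0.026 + 0.088 = 0.238.
P(AgeGroup=45-59) = 0.010 + 0.087 + 0.039 + 0.008 = 0.144.
P(AgeGroup=60-74) = 0.046 + 0.012 + 0.050 + 0.039 = 0.147.
P(AgeGroup ∈ {18-29, 45-59, 60-74}) = 0.238 + 0.144 + 0.147 = 0.529; P(Preference=OptC, AgeGroup ∈ {18-29, 45-59, 60-74}) = 0.026 + 0.039 + 0.050 = 0.115.
P(Preference=OptC | AgeGroup ∈ {18-29, 45-59, 60-74}) = 0.115/0.529 = 0.217.

0.217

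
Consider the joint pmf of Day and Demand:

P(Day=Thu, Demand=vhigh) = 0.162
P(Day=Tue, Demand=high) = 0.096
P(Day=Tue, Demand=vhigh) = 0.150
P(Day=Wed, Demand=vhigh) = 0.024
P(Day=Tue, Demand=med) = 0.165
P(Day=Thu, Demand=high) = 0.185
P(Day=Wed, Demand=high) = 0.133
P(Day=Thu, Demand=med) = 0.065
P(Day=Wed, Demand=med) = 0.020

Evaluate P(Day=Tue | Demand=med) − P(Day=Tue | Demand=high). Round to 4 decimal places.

P(Demand=med) = 0.165 + 0.020 + 0.065 = 0.250; P(Day=Tue | Demand=med) = 0.165/0.250 = 0.66000.
P(Demand=high) = 0.096 + 0.133 + 0.185 = 0.414; P(Day=Tue | Demand=high) = 0.096/0.414 = 0.23188.
Difference = 0.4281.

0.4281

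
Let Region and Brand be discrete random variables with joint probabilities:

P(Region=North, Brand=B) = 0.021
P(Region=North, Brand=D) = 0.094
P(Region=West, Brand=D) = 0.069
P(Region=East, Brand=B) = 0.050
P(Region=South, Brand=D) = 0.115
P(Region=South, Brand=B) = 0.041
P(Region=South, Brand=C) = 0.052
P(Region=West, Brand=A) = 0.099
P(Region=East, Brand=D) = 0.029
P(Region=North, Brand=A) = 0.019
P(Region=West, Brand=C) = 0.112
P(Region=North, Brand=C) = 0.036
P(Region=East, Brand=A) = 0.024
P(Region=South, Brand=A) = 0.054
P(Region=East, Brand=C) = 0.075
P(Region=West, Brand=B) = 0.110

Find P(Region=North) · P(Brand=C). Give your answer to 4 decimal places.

P(Region=North) = 0.019 + 0.021 + 0.036 + 0.094 = 0.170.
P(Brand=C) = 0.036 + 0.052 + 0.075 + 0.112 = 0.275.
Product: 0.170 × 0.275 = 0.0468.

0.0468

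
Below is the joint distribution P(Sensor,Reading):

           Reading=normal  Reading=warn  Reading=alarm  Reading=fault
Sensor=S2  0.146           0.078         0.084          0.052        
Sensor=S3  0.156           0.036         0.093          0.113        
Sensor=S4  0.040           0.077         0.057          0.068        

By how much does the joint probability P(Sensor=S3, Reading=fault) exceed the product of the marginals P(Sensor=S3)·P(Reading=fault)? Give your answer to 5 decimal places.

P(Sensor=S3) = 0.156 + 0.036 + 0.093 + 0.113 = 0.398.
P(Reading=fault) = 0.052 + 0.113 + 0.068 = 0.233.
P(Sensor=S3, Reading=fault) − P(Sensor=S3)P(Reading=fault) = 0.113 − 0.398×0.233 = 0.02027.

0.02027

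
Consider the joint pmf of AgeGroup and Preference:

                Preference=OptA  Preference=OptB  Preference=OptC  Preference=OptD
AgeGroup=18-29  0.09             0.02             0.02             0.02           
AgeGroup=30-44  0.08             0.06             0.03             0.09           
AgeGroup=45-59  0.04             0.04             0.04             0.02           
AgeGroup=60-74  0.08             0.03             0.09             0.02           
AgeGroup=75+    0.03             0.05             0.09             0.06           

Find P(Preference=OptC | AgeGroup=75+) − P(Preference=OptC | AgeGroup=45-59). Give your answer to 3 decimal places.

0.106

P(AgeGroup=75+) = 0.03 + 0.05 + 0.09 + 0.06 = 0.23; P(Preference=OptC | AgeGroup=75+) = 0.09/0.23 = 0.3913.
P(AgeGroup=45-59) = 0.04 + 0.04 + 0.04 + 0.02 = 0.14; P(Preference=OptC | AgeGroup=45-59) = 0.04/0.14 = 0.2857.
Difference = 0.106.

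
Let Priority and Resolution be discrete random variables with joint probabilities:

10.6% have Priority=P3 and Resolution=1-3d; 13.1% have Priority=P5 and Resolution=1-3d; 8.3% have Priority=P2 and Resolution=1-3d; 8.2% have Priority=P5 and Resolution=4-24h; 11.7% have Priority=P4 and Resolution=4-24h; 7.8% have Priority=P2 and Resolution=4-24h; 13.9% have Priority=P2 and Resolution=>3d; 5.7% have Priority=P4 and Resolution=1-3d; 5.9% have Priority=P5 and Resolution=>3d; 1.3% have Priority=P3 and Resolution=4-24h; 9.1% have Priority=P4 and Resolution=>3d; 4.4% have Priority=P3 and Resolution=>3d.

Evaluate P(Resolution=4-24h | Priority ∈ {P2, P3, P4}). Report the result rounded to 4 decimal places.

P(Priority=P2) = 0.078 + 0.083 + 0.139 = 0.300.
P(Priority=P3) = 0.013 + 0.106 + 0.044 = 0.163.
P(Priority=P4) = 0.117 + 0.057 + 0.091 = 0.265.
P(Priority ∈ {P2, P3, P4}) = 0.300 + 0.163 + 0.265 = 0.728; P(Resolution=4-24h, Priority ∈ {P2, P3, P4}) = 0.078 + 0.013 + 0.117 = 0.208.
P(Resolution=4-24h | Priority ∈ {P2, P3, P4}) = 0.208/0.728 = 0.2857.

0.2857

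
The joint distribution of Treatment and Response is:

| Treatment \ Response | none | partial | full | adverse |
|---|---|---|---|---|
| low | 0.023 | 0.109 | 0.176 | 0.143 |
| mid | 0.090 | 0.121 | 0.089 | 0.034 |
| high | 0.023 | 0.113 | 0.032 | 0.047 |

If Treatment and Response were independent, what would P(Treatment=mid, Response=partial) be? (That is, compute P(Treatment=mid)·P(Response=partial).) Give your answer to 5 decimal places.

P(Treatment=mid) = 0.090 + 0.121 + 0.089 + 0.034 = 0.334.
P(Response=partial) = 0.109 + 0.121 + 0.113 = 0.343.
Product: 0.334 × 0.343 = 0.11456.

0.11456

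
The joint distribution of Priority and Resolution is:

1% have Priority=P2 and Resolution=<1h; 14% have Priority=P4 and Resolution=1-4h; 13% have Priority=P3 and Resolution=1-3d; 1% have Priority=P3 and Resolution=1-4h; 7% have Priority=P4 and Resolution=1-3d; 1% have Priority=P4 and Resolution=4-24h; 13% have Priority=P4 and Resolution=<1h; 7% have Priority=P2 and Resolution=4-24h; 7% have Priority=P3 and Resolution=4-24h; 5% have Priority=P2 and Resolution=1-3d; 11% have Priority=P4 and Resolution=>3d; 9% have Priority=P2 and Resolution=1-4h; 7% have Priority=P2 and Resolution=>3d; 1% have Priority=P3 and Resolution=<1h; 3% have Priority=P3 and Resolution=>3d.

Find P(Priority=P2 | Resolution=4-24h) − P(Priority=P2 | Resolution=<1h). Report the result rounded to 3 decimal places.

0.400

P(Resolution=4-24h) = 0.07 + 0.07 + 0.01 = 0.15; P(Priority=P2 | Resolution=4-24h) = 0.07/0.15 = 0.4667.
P(Resolution=<1h) = 0.01 + 0.01 + 0.13 = 0.15; P(Priority=P2 | Resolution=<1h) = 0.01/0.15 = 0.0667.
Difference = 0.400.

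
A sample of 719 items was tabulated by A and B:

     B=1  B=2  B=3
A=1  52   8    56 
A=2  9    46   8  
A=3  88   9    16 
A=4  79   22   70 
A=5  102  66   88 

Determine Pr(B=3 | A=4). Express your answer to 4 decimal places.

Total with A=4: 79 + 22 + 70 = 171.
P(B=3 | A=4) = 70/171 = 0.4094.

0.4094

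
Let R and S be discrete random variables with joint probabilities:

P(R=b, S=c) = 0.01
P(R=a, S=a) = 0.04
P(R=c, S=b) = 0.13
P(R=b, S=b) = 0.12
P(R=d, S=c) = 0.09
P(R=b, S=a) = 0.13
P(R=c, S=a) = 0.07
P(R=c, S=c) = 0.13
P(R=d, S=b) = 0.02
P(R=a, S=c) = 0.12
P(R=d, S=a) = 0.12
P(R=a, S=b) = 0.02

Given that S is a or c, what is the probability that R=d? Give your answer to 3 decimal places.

P(S=a) = 0.04 + 0.13 + 0.07 + 0.12 = 0.36.
P(S=c) = 0.12 + 0.01 + 0.13 + 0.09 = 0.35.
P(S ∈ {a, c}) = 0.36 + 0.35 = 0.71; P(R=d, S ∈ {a, c}) = 0.12 + 0.09 = 0.21.
P(R=d | S ∈ {a, c}) = 0.21/0.71 = 0.296.

0.296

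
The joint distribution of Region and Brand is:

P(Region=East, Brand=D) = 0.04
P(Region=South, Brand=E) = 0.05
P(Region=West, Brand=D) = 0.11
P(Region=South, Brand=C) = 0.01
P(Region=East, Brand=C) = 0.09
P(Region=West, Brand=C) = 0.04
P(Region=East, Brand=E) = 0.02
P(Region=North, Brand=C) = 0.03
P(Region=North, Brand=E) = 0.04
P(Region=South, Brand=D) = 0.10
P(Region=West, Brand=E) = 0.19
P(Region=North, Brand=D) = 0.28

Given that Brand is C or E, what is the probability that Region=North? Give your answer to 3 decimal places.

P(Brand=C) = 0.03 + 0.01 + 0.09 + 0.04 = 0.17.
P(Brand=E) = 0.04 + 0.05 + 0.02 + 0.19 = 0.30.
P(Brand ∈ {C, E}) = 0.17 + 0.30 = 0.47; P(Region=North, Brand ∈ {C, E}) = 0.03 + 0.04 = 0.07.
P(Region=North | Brand ∈ {C, E}) = 0.07/0.47 = 0.149.

0.149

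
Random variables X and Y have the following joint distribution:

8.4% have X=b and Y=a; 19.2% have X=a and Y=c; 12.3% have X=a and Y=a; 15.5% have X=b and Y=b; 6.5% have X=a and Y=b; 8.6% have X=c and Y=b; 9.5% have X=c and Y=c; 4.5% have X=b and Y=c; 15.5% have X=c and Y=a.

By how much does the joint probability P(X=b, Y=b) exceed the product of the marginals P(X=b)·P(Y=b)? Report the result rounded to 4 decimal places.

P(X=b) = 0.084 + 0.155 + 0.045 = 0.284.
P(Y=b) = 0.065 + 0.155 + 0.086 = 0.306.
P(X=b, Y=b) − P(X=b)P(Y=b) = 0.155 − 0.284×0.306 = 0.0681.

0.0681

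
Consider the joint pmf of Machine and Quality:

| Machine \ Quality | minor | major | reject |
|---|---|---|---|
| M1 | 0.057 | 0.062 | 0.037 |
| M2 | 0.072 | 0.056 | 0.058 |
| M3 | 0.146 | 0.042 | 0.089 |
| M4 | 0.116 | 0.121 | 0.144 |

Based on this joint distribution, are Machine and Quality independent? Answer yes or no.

P(Machine=M3) = 0.277 and P(Quality=minor) = 0.391, so their product is 0.10831, but P(Machine=M3, Quality=minor) = 0.146. Since these differ, Machine and Quality are not independent.

no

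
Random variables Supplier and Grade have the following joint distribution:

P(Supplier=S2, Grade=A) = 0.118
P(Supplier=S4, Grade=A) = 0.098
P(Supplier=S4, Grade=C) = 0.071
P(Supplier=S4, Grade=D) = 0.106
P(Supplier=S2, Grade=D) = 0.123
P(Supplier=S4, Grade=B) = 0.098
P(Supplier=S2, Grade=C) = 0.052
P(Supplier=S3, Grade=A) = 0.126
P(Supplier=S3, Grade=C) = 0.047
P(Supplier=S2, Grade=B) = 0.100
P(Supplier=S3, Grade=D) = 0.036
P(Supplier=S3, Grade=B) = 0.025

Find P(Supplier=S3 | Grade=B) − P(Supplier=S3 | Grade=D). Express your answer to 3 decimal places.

-0.024

P(Grade=B) = 0.100 + 0.025 + 0.098 = 0.223; P(Supplier=S3 | Grade=B) = 0.025/0.223 = 0.1121.
P(Grade=D) = 0.123 + 0.036 + 0.106 = 0.265; P(Supplier=S3 | Grade=D) = 0.036/0.265 = 0.1358.
Difference = -0.024.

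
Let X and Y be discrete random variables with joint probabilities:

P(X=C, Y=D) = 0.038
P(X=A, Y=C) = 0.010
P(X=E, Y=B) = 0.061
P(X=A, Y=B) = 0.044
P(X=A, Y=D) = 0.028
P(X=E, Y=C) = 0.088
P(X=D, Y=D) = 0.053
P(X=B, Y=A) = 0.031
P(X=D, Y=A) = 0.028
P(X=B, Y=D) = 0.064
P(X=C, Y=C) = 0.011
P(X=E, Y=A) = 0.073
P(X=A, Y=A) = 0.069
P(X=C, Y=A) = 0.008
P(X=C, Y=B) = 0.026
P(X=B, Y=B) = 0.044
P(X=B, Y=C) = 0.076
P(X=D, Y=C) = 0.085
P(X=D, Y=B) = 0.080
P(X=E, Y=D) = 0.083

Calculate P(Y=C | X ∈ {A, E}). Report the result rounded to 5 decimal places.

P(X=A) = 0.069 + 0.044 + 0.010 + 0.028 = 0.151.
P(X=E) = 0.073 + 0.061 + 0.088 + 0.083 = 0.305.
P(X ∈ {A, E}) = 0.151 + 0.305 = 0.456; P(Y=C, X ∈ {A, E}) = 0.010 + 0.088 = 0.098.
P(Y=C | X ∈ {A, E}) = 0.098/0.456 = 0.21491.

0.21491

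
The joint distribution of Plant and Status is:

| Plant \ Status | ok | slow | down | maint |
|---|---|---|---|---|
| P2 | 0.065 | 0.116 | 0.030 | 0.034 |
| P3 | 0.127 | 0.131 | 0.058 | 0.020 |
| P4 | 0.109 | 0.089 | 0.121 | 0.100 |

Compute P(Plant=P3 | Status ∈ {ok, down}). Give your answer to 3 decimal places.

0.363

P(Status=ok) = 0.065 + 0.127 + 0.109 = 0.301.
P(Status=down) = 0.030 + 0.058 + 0.121 = 0.209.
P(Status ∈ {ok, down}) = 0.301 + 0.209 = 0.510; P(Plant=P3, Status ∈ {ok, down}) = 0.127 + 0.058 = 0.185.
P(Plant=P3 | Status ∈ {ok, down}) = 0.185/0.510 = 0.363.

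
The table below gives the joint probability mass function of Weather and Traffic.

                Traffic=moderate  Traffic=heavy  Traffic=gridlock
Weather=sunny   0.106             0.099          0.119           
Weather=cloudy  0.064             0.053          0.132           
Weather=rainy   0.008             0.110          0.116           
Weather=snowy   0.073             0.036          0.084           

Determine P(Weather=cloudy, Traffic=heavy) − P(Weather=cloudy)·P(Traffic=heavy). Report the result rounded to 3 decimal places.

-0.021

P(Weather=cloudy) = 0.064 + 0.053 + 0.132 = 0.249.
P(Traffic=heavy) = 0.099 + 0.053 + 0.110 + 0.036 = 0.298.
P(Weather=cloudy, Traffic=heavy) − P(Weather=cloudy)P(Traffic=heavy) = 0.053 − 0.249×0.298 = -0.021.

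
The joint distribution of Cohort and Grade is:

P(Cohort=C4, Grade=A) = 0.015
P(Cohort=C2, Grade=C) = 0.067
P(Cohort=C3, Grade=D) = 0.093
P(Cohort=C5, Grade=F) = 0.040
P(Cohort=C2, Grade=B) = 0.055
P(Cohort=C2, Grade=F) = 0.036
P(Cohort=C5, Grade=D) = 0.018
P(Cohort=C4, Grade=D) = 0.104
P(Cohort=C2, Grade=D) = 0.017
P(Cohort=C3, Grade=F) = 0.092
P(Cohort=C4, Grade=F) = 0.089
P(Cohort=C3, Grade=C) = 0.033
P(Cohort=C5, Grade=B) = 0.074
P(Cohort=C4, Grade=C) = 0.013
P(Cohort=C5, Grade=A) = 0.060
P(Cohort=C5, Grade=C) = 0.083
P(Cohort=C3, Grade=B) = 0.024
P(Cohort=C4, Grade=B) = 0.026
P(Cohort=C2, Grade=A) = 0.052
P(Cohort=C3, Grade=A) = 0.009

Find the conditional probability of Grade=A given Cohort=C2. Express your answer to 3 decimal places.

P(Cohort=C2) = 0.052 + 0.055 + 0.067 + 0.017 + 0.036 = 0.227.
P(Grade=A | Cohort=C2) = 0.052/0.227 = 0.229.

0.229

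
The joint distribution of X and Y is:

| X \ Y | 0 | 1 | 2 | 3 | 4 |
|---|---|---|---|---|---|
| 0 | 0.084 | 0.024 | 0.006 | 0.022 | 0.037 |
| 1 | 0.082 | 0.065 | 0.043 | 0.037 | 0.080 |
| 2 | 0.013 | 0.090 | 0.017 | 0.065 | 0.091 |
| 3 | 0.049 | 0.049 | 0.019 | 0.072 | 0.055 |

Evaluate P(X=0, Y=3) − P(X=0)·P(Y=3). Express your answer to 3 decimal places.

-0.012

P(X=0) = 0.084 + 0.024 + 0.006 + 0.022 + 0.037 = 0.173.
P(Y=3) = 0.022 + 0.037 + 0.065 + 0.072 = 0.196.
P(X=0, Y=3) − P(X=0)P(Y=3) = 0.022 − 0.173×0.196 = -0.012.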